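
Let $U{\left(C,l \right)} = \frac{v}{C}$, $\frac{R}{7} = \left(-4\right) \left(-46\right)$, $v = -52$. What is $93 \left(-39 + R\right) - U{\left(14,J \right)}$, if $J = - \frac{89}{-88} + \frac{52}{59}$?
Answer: $\frac{813125}{7} \approx 1.1616 \cdot 10^{5}$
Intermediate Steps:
$R = 1288$ ($R = 7 \left(\left(-4\right) \left(-46\right)\right) = 7 \cdot 184 = 1288$)
$J = \frac{9827}{5192}$ ($J = \left(-89\right) \left(- \frac{1}{88}\right) + 52 \cdot \frac{1}{59} = \frac{89}{88} + \frac{52}{59} = \frac{9827}{5192} \approx 1.8927$)
$U{\left(C,l \right)} = - \frac{52}{C}$
$93 \left(-39 + R\right) - U{\left(14,J \right)} = 93 \left(-39 + 1288\right) - - \frac{52}{14} = 93 \cdot 1249 - \left(-52\right) \frac{1}{14} = 116157 - - \frac{26}{7} = 116157 + \frac{26}{7} = \frac{813125}{7}$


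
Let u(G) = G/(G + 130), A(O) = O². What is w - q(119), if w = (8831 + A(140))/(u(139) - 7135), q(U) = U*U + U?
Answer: -27413481219/1919176 ≈ -14284.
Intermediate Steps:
q(U) = U + U² (q(U) = U² + U = U + U²)
u(G) = G/(130 + G)
w = -7647939/1919176 (w = (8831 + 140²)/(139/(130 + 139) - 7135) = (8831 + 19600)/(139/269 - 7135) = 28431/(139*(1/269) - 7135) = 28431/(139/269 - 7135) = 28431/(-1919176/269) = 28431*(-269/1919176) = -7647939/1919176 ≈ -3.9850)
w - q(119) = -7647939/1919176 - 119*(1 + 119) = -7647939/1919176 - 119*120 = -7647939/1919176 - 1*14280 = -7647939/1919176 - 14280 = -27413481219/1919176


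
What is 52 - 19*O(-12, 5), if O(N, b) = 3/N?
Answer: 227/4 ≈ 56.750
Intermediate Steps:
52 - 19*O(-12, 5) = 52 - 57/(-12) = 52 - 57*(-1)/12 = 52 - 19*(-1/4) = 52 + 19/4 = 227/4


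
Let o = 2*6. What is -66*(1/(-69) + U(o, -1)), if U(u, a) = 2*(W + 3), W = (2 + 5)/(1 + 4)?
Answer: -66682/115 ≈ -579.84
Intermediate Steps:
o = 12
W = 7/5 ≈ 1.4000
U(u, a) = 44/5 (U(u, a) = 2*(7/5 + 3) = 2*(22/5) = 44/5)
-66*(1/(-69) + U(o, -1)) = -66*(1/(-69) + 44/5) = -66*(-1/69 + 44/5) = -66*3031/345 = -66682/115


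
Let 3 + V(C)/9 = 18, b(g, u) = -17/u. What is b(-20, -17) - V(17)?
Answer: -134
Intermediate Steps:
V(C) = 135 (V(C) = -27 + 9*18 = -27 + 162 = 135)
b(-20, -17) - V(17) = -17/(-17) - 1*135 = -17*(-1/17) - 135 = 1 - 135 = -134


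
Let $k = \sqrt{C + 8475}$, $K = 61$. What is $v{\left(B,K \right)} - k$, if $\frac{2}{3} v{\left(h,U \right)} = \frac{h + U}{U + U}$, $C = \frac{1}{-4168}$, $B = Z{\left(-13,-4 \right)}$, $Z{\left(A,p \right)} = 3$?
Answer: $\frac{48}{61} - \frac{\sqrt{36807398558}}{2084} \approx -91.273$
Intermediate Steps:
$B = 3$
$C = - \frac{1}{4168} \approx -0.00023992$
$v{\left(h,U \right)} = \frac{3 \left(U + h\right)}{4 U}$ ($v{\left(h,U \right)} = \frac{3 \frac{h + U}{U + U}}{2} = \frac{3 \frac{U + h}{2 U}}{2} = \frac{3 \left(U + h\right)}{4 U}$)
$k = \frac{\sqrt{36807398558}}{2084}$ ($k = \sqrt{- \frac{1}{4168} + 8475} = \sqrt{\frac{35323799}{4168}} = \frac{\sqrt{36807398558}}{2084} \approx 92.06$)
$v{\left(B,K \right)} - k = \frac{3 \left(61 + 3\right)}{4 \cdot 61} - \frac{\sqrt{36807398558}}{2084} = \frac{3}{4} \cdot \frac{1}{61} \cdot 64 - \frac{\sqrt{36807398558}}{2084} = \frac{48}{61} - \frac{\sqrt{36807398558}}{2084}$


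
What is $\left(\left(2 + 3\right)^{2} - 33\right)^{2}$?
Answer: $64$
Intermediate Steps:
$\left(\left(2 + 3\right)^{2} - 33\right)^{2} = \left(5^{2} - 33\right)^{2} = \left(25 - 33\right)^{2} = \left(-8\right)^{2} = 64$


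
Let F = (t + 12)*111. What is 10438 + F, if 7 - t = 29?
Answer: 9328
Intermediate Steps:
t = -22 (t = 7 - 1*29 = 7 - 29 = -22)
F = -1110 (F = (-22 + 12)*111 = -10*111 = -1110)
10438 + F = 10438 - 1110 = 9328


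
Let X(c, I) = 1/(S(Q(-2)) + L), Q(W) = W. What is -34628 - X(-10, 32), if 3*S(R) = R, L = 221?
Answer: -22889111/661 ≈ -34628.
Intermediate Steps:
S(R) = R/3
X(c, I) = 3/661 (X(c, I) = 1/((1/3)*(-2) + 221) = 1/(-2/3 + 221) = 1/(661/3) = 3/661)
-34628 - X(-10, 32) = -34628 - 1*3/661 = -34628 - 3/661 = -22889111/661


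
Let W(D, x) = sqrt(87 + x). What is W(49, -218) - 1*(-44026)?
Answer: 44026 + I*sqrt(131) ≈ 44026.0 + 11.446*I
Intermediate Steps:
W(49, -218) - 1*(-44026) = sqrt(87 - 218) - 1*(-44026) = sqrt(-131) + 44026 = I*sqrt(131) + 44026 = 44026 + I*sqrt(131)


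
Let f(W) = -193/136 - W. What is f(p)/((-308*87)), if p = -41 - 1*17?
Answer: -2565/1214752 ≈ -0.0021115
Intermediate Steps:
p = -58 (p = -41 - 17 = -58)
f(W) = -193/136 - W (f(W) = -193*1/136 - W = -193/136 - W)
f(p)/((-308*87)) = (-193/136 - 1*(-58))/((-308*87)) = (-193/136 + 58)/(-26796) = (7695/136)*(-1/26796) = -2565/1214752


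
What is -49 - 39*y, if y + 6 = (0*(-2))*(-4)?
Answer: 185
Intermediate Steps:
y = -6 (y = -6 + (0*(-2))*(-4) = -6 + 0*(-4) = -6 + 0 = -6)
-49 - 39*y = -49 - 39*(-6) = -49 + 234 = 185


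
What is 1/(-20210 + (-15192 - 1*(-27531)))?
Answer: -1/7871 ≈ -0.00012705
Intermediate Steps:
1/(-20210 + (-15192 - 1*(-27531))) = 1/(-20210 + (-15192 + 27531)) = 1/(-20210 + 12339) = 1/(-7871) = -1/7871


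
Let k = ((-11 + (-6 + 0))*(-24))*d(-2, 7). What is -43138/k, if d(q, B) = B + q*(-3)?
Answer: -21569/2652 ≈ -8.1331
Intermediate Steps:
d(q, B) = B - 3*q
k = 5304 (k = ((-11 + (-6 + 0))*(-24))*(7 - 3*(-2)) = ((-11 - 6)*(-24))*(7 + 6) = -17*(-24)*13 = 408*13 = 5304)
-43138/k = -43138/5304 = -43138*1/5304 = -21569/2652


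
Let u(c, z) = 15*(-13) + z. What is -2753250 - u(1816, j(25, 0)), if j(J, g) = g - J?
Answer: -2753030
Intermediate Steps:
u(c, z) = -195 + z
-2753250 - u(1816, j(25, 0)) = -2753250 - (-195 + (0 - 1*25)) = -2753250 - (-195 + (0 - 25)) = -2753250 - (-195 - 25) = -2753250 - 1*(-220) = -2753250 + 220 = -2753030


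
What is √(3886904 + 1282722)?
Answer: √5169626 ≈ 2273.7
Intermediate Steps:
√(3886904 + 1282722) = √5169626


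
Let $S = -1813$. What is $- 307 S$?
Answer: $556591$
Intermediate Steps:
$- 307 S = \left(-307\right) \left(-1813\right) = 556591$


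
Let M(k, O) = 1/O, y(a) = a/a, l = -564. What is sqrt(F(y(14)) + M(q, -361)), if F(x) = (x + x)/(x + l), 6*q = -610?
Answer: I*sqrt(723455)/10697 ≈ 0.079514*I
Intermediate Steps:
y(a) = 1
q = -305/3 (q = (1/6)*(-610) = -305/3 ≈ -101.67)
F(x) = 2*x/(-564 + x) (F(x) = (x + x)/(x - 564) = (2*x)/(-564 + x) = 2*x/(-564 + x))
sqrt(F(y(14)) + M(q, -361)) = sqrt(2*1/(-564 + 1) + 1/(-361)) = sqrt(2*1/(-563) - 1/361) = sqrt(2*1*(-1/563) - 1/361) = sqrt(-2/563 - 1/361) = sqrt(-1285/203243) = I*sqrt(723455)/10697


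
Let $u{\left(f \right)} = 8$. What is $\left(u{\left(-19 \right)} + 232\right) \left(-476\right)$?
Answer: $-114240$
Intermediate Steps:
$\left(u{\left(-19 \right)} + 232\right) \left(-476\right) = \left(8 + 232\right) \left(-476\right) = 240 \left(-476\right) = -114240$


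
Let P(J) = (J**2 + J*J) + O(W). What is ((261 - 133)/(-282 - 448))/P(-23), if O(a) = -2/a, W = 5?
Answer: -8/48253 ≈ -0.00016579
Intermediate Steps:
P(J) = -2/5 + 2*J**2 (P(J) = (J**2 + J*J) - 2/5 = (J**2 + J**2) - 2*1/5 = 2*J**2 - 2/5 = -2/5 + 2*J**2)
((261 - 133)/(-282 - 448))/P(-23) = ((261 - 133)/(-282 - 448))/(-2/5 + 2*(-23)**2) = (128/(-730))/(-2/5 + 2*529) = (128*(-1/730))/(-2/5 + 1058) = -64/(365*5288/5) = -64/365*5/5288 = -8/48253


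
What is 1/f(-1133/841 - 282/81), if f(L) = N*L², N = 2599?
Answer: 515607849/31245245638975 ≈ 1.6502e-5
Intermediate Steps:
f(L) = 2599*L²
1/f(-1133/841 - 282/81) = 1/(2599*(-1133/841 - 282/81)²) = 1/(2599*(-1133*1/841 - 282*1/81)²) = 1/(2599*(-1133/841 - 94/27)²) = 1/(2599*(-109645/22707)²) = 1/(2599*(12022026025/515607849)) = 1/(31245245638975/515607849) = 515607849/31245245638975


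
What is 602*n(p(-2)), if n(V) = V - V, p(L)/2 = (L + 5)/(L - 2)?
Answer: 0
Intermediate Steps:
p(L) = 2*(5 + L)/(-2 + L) (p(L) = 2*((L + 5)/(L - 2)) = 2*((5 + L)/(-2 + L)) = 2*(5 + L)/(-2 + L))
n(V) = 0
602*n(p(-2)) = 602*0 = 0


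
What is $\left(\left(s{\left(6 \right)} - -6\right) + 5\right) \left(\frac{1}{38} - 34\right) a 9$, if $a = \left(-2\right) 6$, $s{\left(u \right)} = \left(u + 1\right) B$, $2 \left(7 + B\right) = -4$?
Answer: $- \frac{3625128}{19} \approx -1.908 \cdot 10^{5}$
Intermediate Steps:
$B = -9$ ($B = -7 + \frac{1}{2} \left(-4\right) = -7 - 2 = -9$)
$s{\left(u \right)} = -9 - 9 u$ ($s{\left(u \right)} = \left(u + 1\right) \left(-9\right) = \left(1 + u\right) \left(-9\right) = -9 - 9 u$)
$a = -12$
$\left(\left(s{\left(6 \right)} - -6\right) + 5\right) \left(\frac{1}{38} - 34\right) a 9 = \left(\left(\left(-9 - 54\right) - -6\right) + 5\right) \left(\frac{1}{38} - 34\right) \left(-12\right) 9 = \left(\left(\left(-9 - 54\right) + \left(-6 + 12\right)\right) + 5\right) \left(\frac{1}{38} - 34\right) \left(-12\right) 9 = \left(\left(-63 + 6\right) + 5\right) \left(- \frac{1291}{38}\right) \left(-12\right) 9 = \left(-57 + 5\right) \left(- \frac{1291}{38}\right) \left(-12\right) 9 = \left(-52\right) \left(- \frac{1291}{38}\right) \left(-12\right) 9 = \frac{33566}{19} \left(-12\right) 9 = \left(- \frac{402792}{19}\right) 9 = - \frac{3625128}{19}$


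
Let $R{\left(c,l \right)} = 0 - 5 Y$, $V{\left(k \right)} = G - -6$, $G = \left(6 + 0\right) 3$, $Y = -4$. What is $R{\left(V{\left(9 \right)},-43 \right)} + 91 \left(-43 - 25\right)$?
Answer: $-6168$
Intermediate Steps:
$G = 18$ ($G = 6 \cdot 3 = 18$)
$V{\left(k \right)} = 24$ ($V{\left(k \right)} = 18 - -6 = 18 + 6 = 24$)
$R{\left(c,l \right)} = 20$ ($R{\left(c,l \right)} = 0 - -20 = 0 + 20 = 20$)
$R{\left(V{\left(9 \right)},-43 \right)} + 91 \left(-43 - 25\right) = 20 + 91 \left(-43 - 25\right) = 20 + 91 \left(-68\right) = 20 - 6188 = -6168$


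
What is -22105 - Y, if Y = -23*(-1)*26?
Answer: -22703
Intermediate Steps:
Y = 598 (Y = 23*26 = 598)
-22105 - Y = -22105 - 1*598 = -22105 - 598 = -22703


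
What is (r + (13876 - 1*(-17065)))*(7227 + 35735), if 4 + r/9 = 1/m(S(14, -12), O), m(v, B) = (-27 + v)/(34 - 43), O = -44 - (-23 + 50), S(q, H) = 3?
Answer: 5311542427/4 ≈ 1.3279e+9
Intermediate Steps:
O = -71 (O = -44 - 1*27 = -44 - 27 = -71)
m(v, B) = 3 - v/9 (m(v, B) = (-27 + v)/(-9) = (-27 + v)*(-⅑) = 3 - v/9)
r = -261/8 (r = -36 + 9/(3 - ⅑*3) = -36 + 9/(3 - ⅓) = -36 + 9/(8/3) = -36 + 9*(3/8) = -36 + 27/8 = -261/8 ≈ -32.625)
(r + (13876 - 1*(-17065)))*(7227 + 35735) = (-261/8 + (13876 - 1*(-17065)))*(7227 + 35735) = (-261/8 + (13876 + 17065))*42962 = (-261/8 + 30941)*42962 = (247267/8)*42962 = 5311542427/4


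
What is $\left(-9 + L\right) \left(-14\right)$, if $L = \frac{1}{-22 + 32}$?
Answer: $\frac{623}{5} \approx 124.6$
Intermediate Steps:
$L = \frac{1}{10} \approx 0.1$
$\left(-9 + L\right) \left(-14\right) = \left(-9 + \frac{1}{10}\right) \left(-14\right) = \left(- \frac{89}{10}\right) \left(-14\right) = \frac{623}{5}$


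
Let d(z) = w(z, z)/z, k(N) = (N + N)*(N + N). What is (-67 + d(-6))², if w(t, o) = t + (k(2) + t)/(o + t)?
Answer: 5621641/1296 ≈ 4337.7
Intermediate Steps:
k(N) = 4*N² (k(N) = (2*N)*(2*N) = 4*N²)
w(t, o) = t + (16 + t)/(o + t) (w(t, o) = t + (4*2² + t)/(o + t) = t + (4*4 + t)/(o + t) = t + (16 + t)/(o + t))
d(z) = (16 + z + 2*z²)/(2*z²) (d(z) = ((16 + z + z² + z*z)/(z + z))/z = ((16 + z + z² + z²)/((2*z)))/z = ((1/(2*z))*(16 + z + 2*z²))/z = ((16 + z + 2*z²)/(2*z))/z = (16 + z + 2*z²)/(2*z²))
(-67 + d(-6))² = (-67 + (8 + (-6)² + (½)*(-6))/(-6)²)² = (-67 + (8 + 36 - 3)/36)² = (-67 + (1/36)*41)² = (-67 + 41/36)² = (-2371/36)² = 5621641/1296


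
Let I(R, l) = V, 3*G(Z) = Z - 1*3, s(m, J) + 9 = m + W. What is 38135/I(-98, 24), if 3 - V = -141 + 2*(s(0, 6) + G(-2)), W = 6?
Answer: 22881/92 ≈ 248.71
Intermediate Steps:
s(m, J) = -3 + m (s(m, J) = -9 + (m + 6) = -9 + (6 + m) = -3 + m)
G(Z) = -1 + Z/3 (G(Z) = (Z - 1*3)/3 = (Z - 3)/3 = (-3 + Z)/3 = -1 + Z/3)
V = 460/3 (V = 3 - (-141 + 2*((-3 + 0) + (-1 + (⅓)*(-2)))) = 3 - (-141 + 2*(-3 + (-1 - ⅔))) = 3 - (-141 + 2*(-3 - 5/3)) = 3 - (-141 + 2*(-14/3)) = 3 - (-141 - 28/3) = 3 - 1*(-451/3) = 3 + 451/3 = 460/3 ≈ 153.33)
I(R, l) = 460/3
38135/I(-98, 24) = 38135/(460/3) = 38135*(3/460) = 22881/92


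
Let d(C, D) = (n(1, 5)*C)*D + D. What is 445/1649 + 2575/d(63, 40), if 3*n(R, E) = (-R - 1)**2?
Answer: 13551/13192 ≈ 1.0272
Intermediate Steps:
n(R, E) = (-1 - R)**2/3 (n(R, E) = (-R - 1)**2/3 = (-1 - R)**2/3)
d(C, D) = D + 4*C*D/3 (d(C, D) = (((1 + 1)**2/3)*C)*D + D = (((1/3)*2**2)*C)*D + D = (((1/3)*4)*C)*D + D = (4*C/3)*D + D = 4*C*D/3 + D = D + 4*C*D/3)
445/1649 + 2575/d(63, 40) = 445/1649 + 2575/(((1/3)*40*(3 + 4*63))) = 445*(1/1649) + 2575/(((1/3)*40*(3 + 252))) = 445/1649 + 2575/(((1/3)*40*255)) = 445/1649 + 2575/3400 = 445/1649 + 2575*(1/3400) = 445/1649 + 103/136 = 13551/13192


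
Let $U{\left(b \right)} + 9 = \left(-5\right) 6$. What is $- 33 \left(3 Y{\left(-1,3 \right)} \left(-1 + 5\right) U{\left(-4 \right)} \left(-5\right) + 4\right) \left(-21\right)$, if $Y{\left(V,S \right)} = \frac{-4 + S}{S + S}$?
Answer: $-267498$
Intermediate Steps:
$Y{\left(V,S \right)} = \frac{-4 + S}{2 S}$
$U{\left(b \right)} = -39$ ($U{\left(b \right)} = -9 - 30 = -39$)
$- 33 \left(3 Y{\left(-1,3 \right)} \left(-1 + 5\right) U{\left(-4 \right)} \left(-5\right) + 4\right) \left(-21\right) = - 33 \left(3 \frac{-4 + 3}{2 \cdot 3} \left(-1 + 5\right) \left(-39\right) \left(-5\right) + 4\right) \left(-21\right) = - 33 \left(3 \cdot \frac{1}{2} \cdot \frac{1}{3} \left(-1\right) 4 \left(-39\right) \left(-5\right) + 4\right) \left(-21\right) = - 33 \left(3 \left(- \frac{1}{6}\right) 4 \left(-39\right) \left(-5\right) + 4\right) \left(-21\right) = - 33 \left(\left(- \frac{1}{2}\right) 4 \left(-39\right) \left(-5\right) + 4\right) \left(-21\right) = - 33 \left(\left(-2\right) \left(-39\right) \left(-5\right) + 4\right) \left(-21\right) = - 33 \left(78 \left(-5\right) + 4\right) \left(-21\right) = - 33 \left(-390 + 4\right) \left(-21\right) = \left(-33\right) \left(-386\right) \left(-21\right) = 12738 \left(-21\right) = -267498$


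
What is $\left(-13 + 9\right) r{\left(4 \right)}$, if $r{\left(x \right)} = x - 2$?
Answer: $-8$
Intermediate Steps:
$r{\left(x \right)} = -2 + x$
$\left(-13 + 9\right) r{\left(4 \right)} = \left(-13 + 9\right) \left(-2 + 4\right) = \left(-4\right) 2 = -8$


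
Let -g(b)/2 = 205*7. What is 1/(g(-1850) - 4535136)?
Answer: -1/4538006 ≈ -2.2036e-7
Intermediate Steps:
g(b) = -2870 (g(b) = -410*7 = -2*1435 = -2870)
1/(g(-1850) - 4535136) = 1/(-2870 - 4535136) = 1/(-4538006) = -1/4538006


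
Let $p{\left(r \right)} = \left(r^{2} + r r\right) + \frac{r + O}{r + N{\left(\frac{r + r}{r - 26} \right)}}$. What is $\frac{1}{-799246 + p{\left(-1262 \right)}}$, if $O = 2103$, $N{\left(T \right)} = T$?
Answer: $\frac{405733}{968095707984} \approx 4.191 \cdot 10^{-7}$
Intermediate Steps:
$p{\left(r \right)} = 2 r^{2} + \frac{2103 + r}{r + \frac{2 r}{-26 + r}}$ ($p{\left(r \right)} = \left(r^{2} + r r\right) + \frac{r + 2103}{r + \frac{r + r}{r - 26}} = \left(r^{2} + r^{2}\right) + \frac{2103 + r}{r + \frac{2 r}{-26 + r}} = 2 r^{2} + \frac{2103 + r}{r + \frac{2 r}{-26 + r}}$)
$\frac{1}{-799246 + p{\left(-1262 \right)}} = \frac{1}{-799246 + \frac{4 \left(-1262\right)^{3} + \left(-26 - 1262\right) \left(2103 - 1262 + 2 \left(-1262\right)^{3}\right)}{\left(-1262\right) \left(-24 - 1262\right)}} = \frac{1}{-799246 - \frac{4 \left(-2009916728\right) - 1288 \left(2103 - 1262 + 2 \left(-2009916728\right)\right)}{1262 \left(-1286\right)}} = \frac{1}{-799246 - - \frac{-8039666912 - 1288 \left(2103 - 1262 - 4019833456\right)}{1622932}} = \frac{1}{-799246 - - \frac{-8039666912 - -5177544408120}{1622932}} = \frac{1}{-799246 - - \frac{-8039666912 + 5177544408120}{1622932}} = \frac{1}{-799246 - \left(- \frac{1}{1622932}\right) 5169504741208} = \frac{1}{-799246 + \frac{1292376185302}{405733}} = \frac{1}{\frac{968095707984}{405733}} = \frac{405733}{968095707984}$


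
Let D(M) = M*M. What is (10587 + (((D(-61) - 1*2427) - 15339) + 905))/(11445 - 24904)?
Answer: 2553/13459 ≈ 0.18969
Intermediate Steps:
D(M) = M²
(10587 + (((D(-61) - 1*2427) - 15339) + 905))/(11445 - 24904) = (10587 + ((((-61)² - 1*2427) - 15339) + 905))/(11445 - 24904) = (10587 + (((3721 - 2427) - 15339) + 905))/(-13459) = (10587 + ((1294 - 15339) + 905))*(-1/13459) = (10587 + (-14045 + 905))*(-1/13459) = (10587 - 13140)*(-1/13459) = -2553*(-1/13459) = 2553/13459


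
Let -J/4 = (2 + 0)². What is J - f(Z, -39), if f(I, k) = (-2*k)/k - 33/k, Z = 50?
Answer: -193/13 ≈ -14.846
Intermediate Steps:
J = -16 (J = -4*(2 + 0)² = -4*2² = -4*4 = -16)
f(I, k) = -2 - 33/k
J - f(Z, -39) = -16 - (-2 - 33/(-39)) = -16 - (-2 - 33*(-1/39)) = -16 - (-2 + 11/13) = -16 - 1*(-15/13) = -16 + 15/13 = -193/13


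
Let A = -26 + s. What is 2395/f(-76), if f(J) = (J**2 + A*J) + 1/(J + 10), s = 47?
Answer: 158070/275879 ≈ 0.57297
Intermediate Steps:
A = 21 (A = -26 + 47 = 21)
f(J) = J**2 + 1/(10 + J) + 21*J (f(J) = (J**2 + 21*J) + 1/(J + 10) = (J**2 + 21*J) + 1/(10 + J) = J**2 + 1/(10 + J) + 21*J)
2395/f(-76) = 2395/(((1 + (-76)**3 + 31*(-76)**2 + 210*(-76))/(10 - 76))) = 2395/(((1 - 438976 + 31*5776 - 15960)/(-66))) = 2395/((-(1 - 438976 + 179056 - 15960)/66)) = 2395/((-1/66*(-275879))) = 2395/(275879/66) = 2395*(66/275879) = 158070/275879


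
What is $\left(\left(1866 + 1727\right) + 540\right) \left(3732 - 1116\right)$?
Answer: $10811928$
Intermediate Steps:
$\left(\left(1866 + 1727\right) + 540\right) \left(3732 - 1116\right) = \left(3593 + 540\right) 2616 = 4133 \cdot 2616 = 10811928$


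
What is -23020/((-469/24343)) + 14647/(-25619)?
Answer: 14356262287897/12015311 ≈ 1.1948e+6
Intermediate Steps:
-23020/((-469/24343)) + 14647/(-25619) = -23020/((-469*1/24343)) + 14647*(-1/25619) = -23020/(-469/24343) - 14647/25619 = -23020*(-24343/469) - 14647/25619 = 560375860/469 - 14647/25619 = 14356262287897/12015311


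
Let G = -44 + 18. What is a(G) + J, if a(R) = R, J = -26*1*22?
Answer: -598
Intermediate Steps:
J = -572 (J = -26*22 = -572)
G = -26
a(G) + J = -26 - 572 = -598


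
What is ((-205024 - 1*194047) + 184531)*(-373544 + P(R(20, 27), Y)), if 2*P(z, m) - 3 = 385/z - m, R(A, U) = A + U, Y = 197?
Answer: 3767522887630/47 ≈ 8.0160e+10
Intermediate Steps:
P(z, m) = 3/2 - m/2 + 385/(2*z) (P(z, m) = 3/2 + (385/z - m)/2 = 3/2 + (-m + 385/z)/2 = 3/2 + (-m/2 + 385/(2*z)) = 3/2 - m/2 + 385/(2*z))
((-205024 - 1*194047) + 184531)*(-373544 + P(R(20, 27), Y)) = ((-205024 - 1*194047) + 184531)*(-373544 + (385 - (20 + 27)*(-3 + 197))/(2*(20 + 27))) = ((-205024 - 194047) + 184531)*(-373544 + (1/2)*(385 - 1*47*194)/47) = (-399071 + 184531)*(-373544 + (1/2)*(1/47)*(385 - 9118)) = -214540*(-373544 + (1/2)*(1/47)*(-8733)) = -214540*(-373544 - 8733/94) = -214540*(-35121869/94) = 3767522887630/47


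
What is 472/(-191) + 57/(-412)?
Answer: -205351/78692 ≈ -2.6096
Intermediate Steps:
472/(-191) + 57/(-412) = 472*(-1/191) + 57*(-1/412) = -472/191 - 57/412 = -205351/78692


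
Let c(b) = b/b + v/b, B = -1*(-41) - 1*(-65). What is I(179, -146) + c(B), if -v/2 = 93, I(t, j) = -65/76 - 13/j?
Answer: -447223/294044 ≈ -1.5209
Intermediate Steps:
B = 106 (B = 41 + 65 = 106)
I(t, j) = -65/76 - 13/j (I(t, j) = -65*1/76 - 13/j = -65/76 - 13/j)
v = -186 (v = -2*93 = -186)
c(b) = 1 - 186/b (c(b) = b/b - 186/b = 1 - 186/b)
I(179, -146) + c(B) = (-65/76 - 13/(-146)) + (-186 + 106)/106 = (-65/76 - 13*(-1/146)) + (1/106)*(-80) = (-65/76 + 13/146) - 40/53 = -4251/5548 - 40/53 = -447223/294044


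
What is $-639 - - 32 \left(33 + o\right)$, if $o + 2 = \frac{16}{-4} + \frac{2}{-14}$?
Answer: $\frac{1543}{7} \approx 220.43$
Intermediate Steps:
$o = - \frac{43}{7}$ ($o = -2 + \left(\frac{16}{-4} + \frac{2}{-14}\right) = -2 + \left(16 \left(- \frac{1}{4}\right) + 2 \left(- \frac{1}{14}\right)\right) = -2 - \frac{29}{7} = - \frac{43}{7} \approx -6.1429$)
$-639 - - 32 \left(33 + o\right) = -639 - - 32 \left(33 - \frac{43}{7}\right) = -639 - \left(-32\right) \frac{188}{7} = -639 - - \frac{6016}{7} = -639 + \frac{6016}{7} = \frac{1543}{7}$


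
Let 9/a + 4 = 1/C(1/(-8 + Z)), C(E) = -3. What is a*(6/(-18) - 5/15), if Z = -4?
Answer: 18/13 ≈ 1.3846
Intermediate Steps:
a = -27/13 (a = 9/(-4 + 1/(-3)) = 9/(-4 - ⅓) = 9/(-13/3) = 9*(-3/13) = -27/13 ≈ -2.0769)
a*(6/(-18) - 5/15) = -27*(6/(-18) - 5/15)/13 = -27*(6*(-1/18) - 5*1/15)/13 = -27*(-⅓ - ⅓)/13 = -27/13*(-⅔) = 18/13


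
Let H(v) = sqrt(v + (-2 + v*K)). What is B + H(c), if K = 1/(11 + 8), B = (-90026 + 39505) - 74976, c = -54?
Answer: -125497 + I*sqrt(21242)/19 ≈ -1.255e+5 + 7.6709*I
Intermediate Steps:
B = -125497 (B = -50521 - 74976 = -125497)
K = 1/19 ≈ 0.052632
H(v) = sqrt(-2 + 20*v/19) (H(v) = sqrt(v + (-2 + v*(1/19))) = sqrt(v + (-2 + v/19)) = sqrt(-2 + 20*v/19))
B + H(c) = -125497 + sqrt(-722 + 380*(-54))/19 = -125497 + sqrt(-722 - 20520)/19 = -125497 + sqrt(-21242)/19 = -125497 + (I*sqrt(21242))/19 = -125497 + I*sqrt(21242)/19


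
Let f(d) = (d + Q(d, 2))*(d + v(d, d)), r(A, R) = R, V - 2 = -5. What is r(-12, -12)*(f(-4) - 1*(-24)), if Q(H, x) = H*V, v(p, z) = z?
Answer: 480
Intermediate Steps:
V = -3 (V = 2 - 5 = -3)
Q(H, x) = -3*H (Q(H, x) = H*(-3) = -3*H)
f(d) = -4*d² (f(d) = (d - 3*d)*(d + d) = (-2*d)*(2*d) = -4*d²)
r(-12, -12)*(f(-4) - 1*(-24)) = -12*(-4*(-4)² - 1*(-24)) = -12*(-4*16 + 24) = -12*(-64 + 24) = -12*(-40) = 480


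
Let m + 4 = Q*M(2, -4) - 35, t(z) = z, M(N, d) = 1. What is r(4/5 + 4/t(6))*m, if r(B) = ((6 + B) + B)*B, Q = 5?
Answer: -100232/225 ≈ -445.48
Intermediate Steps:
r(B) = B*(6 + 2*B) (r(B) = (6 + 2*B)*B = B*(6 + 2*B))
m = -34 (m = -4 + (5*1 - 35) = -4 + (5 - 35) = -4 - 30 = -34)
r(4/5 + 4/t(6))*m = (2*(4/5 + 4/6)*(3 + (4/5 + 4/6)))*(-34) = (2*(4*(1/5) + 4*(1/6))*(3 + (4*(1/5) + 4*(1/6))))*(-34) = (2*(4/5 + 2/3)*(3 + (4/5 + 2/3)))*(-34) = (2*(22/15)*(3 + 22/15))*(-34) = (2*(22/15)*(67/15))*(-34) = (2948/225)*(-34) = -100232/225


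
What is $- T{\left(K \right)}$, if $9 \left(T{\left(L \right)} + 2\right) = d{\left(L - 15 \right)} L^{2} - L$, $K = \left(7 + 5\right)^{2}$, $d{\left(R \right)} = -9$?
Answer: $20754$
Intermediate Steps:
$K = 144$ ($K = 12^{2} = 144$)
$T{\left(L \right)} = -2 - L^{2} - \frac{L}{9}$ ($T{\left(L \right)} = -2 + \frac{- 9 L^{2} - L}{9} = -2 + \frac{- L - 9 L^{2}}{9} = -2 - \left(L^{2} + \frac{L}{9}\right) = -2 - L^{2} - \frac{L}{9}$)
$- T{\left(K \right)} = - (-2 - 144^{2} - 16) = - (-2 - 20736 - 16) = \left(-1\right) \left(-20754\right) = 20754$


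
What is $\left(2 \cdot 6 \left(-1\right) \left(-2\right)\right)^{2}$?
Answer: $576$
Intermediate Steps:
$\left(2 \cdot 6 \left(-1\right) \left(-2\right)\right)^{2} = \left(2 \left(\left(-6\right) \left(-2\right)\right)\right)^{2} = \left(2 \cdot 12\right)^{2} = 24^{2} = 576$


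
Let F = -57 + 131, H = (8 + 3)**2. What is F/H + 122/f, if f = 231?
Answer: 2896/2541 ≈ 1.1397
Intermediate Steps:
H = 121 (H = 11**2 = 121)
F = 74
F/H + 122/f = 74/121 + 122/231 = 2896/2541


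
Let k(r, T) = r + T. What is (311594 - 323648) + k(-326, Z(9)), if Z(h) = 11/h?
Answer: -111409/9 ≈ -12379.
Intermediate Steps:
k(r, T) = T + r
(311594 - 323648) + k(-326, Z(9)) = (311594 - 323648) + (11/9 - 326) = -12054 + (11*(⅑) - 326) = -12054 + (11/9 - 326) = -12054 - 2923/9 = -111409/9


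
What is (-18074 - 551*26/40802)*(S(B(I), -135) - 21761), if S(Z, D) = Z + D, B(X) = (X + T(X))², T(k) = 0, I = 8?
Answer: 8050218961384/20401 ≈ 3.9460e+8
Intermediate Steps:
B(X) = X² (B(X) = (X + 0)² = X²)
S(Z, D) = D + Z
(-18074 - 551*26/40802)*(S(B(I), -135) - 21761) = (-18074 - 551*26/40802)*((-135 + 8²) - 21761) = (-18074 - 14326*1/40802)*((-135 + 64) - 21761) = (-18074 - 7163/20401)*(-71 - 21761) = -368734837/20401*(-21832) = 8050218961384/20401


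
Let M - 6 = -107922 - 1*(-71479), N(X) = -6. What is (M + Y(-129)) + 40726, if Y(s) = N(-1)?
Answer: 4283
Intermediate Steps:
Y(s) = -6
M = -36437 (M = 6 + (-107922 - 1*(-71479)) = 6 + (-107922 + 71479) = 6 - 36443 = -36437)
(M + Y(-129)) + 40726 = (-36437 - 6) + 40726 = -36443 + 40726 = 4283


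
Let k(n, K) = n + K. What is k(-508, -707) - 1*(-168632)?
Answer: 167417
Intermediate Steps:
k(n, K) = K + n
k(-508, -707) - 1*(-168632) = (-707 - 508) - 1*(-168632) = -1215 + 168632 = 167417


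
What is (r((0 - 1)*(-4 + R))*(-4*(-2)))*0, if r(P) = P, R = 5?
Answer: 0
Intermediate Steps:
(r((0 - 1)*(-4 + R))*(-4*(-2)))*0 = (((0 - 1)*(-4 + 5))*(-4*(-2)))*0 = (-1*1*8)*0 = -1*8*0 = -8*0 = 0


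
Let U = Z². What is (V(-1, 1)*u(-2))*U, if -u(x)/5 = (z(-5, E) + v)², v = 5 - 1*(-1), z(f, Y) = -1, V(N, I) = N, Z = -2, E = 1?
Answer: 500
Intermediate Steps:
U = 4 (U = (-2)² = 4)
v = 6 (v = 5 + 1 = 6)
u(x) = -125 (u(x) = -5*(-1 + 6)² = -5*5² = -5*25 = -125)
(V(-1, 1)*u(-2))*U = -1*(-125)*4 = 125*4 = 500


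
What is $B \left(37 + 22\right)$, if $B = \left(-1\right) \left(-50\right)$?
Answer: $2950$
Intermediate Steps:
$B = 50$
$B \left(37 + 22\right) = 50 \left(37 + 22\right) = 50 \cdot 59 = 2950$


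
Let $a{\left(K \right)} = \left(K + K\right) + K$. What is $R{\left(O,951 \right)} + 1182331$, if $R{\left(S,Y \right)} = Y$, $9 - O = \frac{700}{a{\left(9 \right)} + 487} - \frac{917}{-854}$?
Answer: $1183282$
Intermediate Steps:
$a{\left(K \right)} = 3 K$ ($a{\left(K \right)} = 2 K + K = 3 K$)
$O = \frac{205819}{31354}$ ($O = 9 - \left(\frac{700}{3 \cdot 9 + 487} - \frac{917}{-854}\right) = 9 - \left(\frac{700}{27 + 487} - - \frac{131}{122}\right) = 9 - \left(\frac{700}{514} + \frac{131}{122}\right) = 9 - \left(700 \cdot \frac{1}{514} + \frac{131}{122}\right) = 9 - \left(\frac{350}{257} + \frac{131}{122}\right) = 9 - \frac{76367}{31354} = \frac{205819}{31354} \approx 6.5644$)
$R{\left(O,951 \right)} + 1182331 = 951 + 1182331 = 1183282$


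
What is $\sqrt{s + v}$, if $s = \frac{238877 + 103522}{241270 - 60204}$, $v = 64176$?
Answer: $\frac{3 \sqrt{233785056151110}}{181066} \approx 253.33$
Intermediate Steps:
$s = \frac{342399}{181066} \approx 1.891$
$\sqrt{s + v} = \sqrt{\frac{342399}{181066} + 64176} = \sqrt{\frac{11620434015}{181066}} = \frac{3 \sqrt{233785056151110}}{181066}$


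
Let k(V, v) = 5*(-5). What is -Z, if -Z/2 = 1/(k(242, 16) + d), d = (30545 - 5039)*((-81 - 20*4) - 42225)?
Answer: -2/1081097341 ≈ -1.8500e-9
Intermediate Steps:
k(V, v) = -25
d = -1081097316 (d = 25506*((-81 - 80) - 42225) = 25506*(-161 - 42225) = 25506*(-42386) = -1081097316)
Z = 2/1081097341 (Z = -2/(-25 - 1081097316) = -2/(-1081097341) = -2*(-1/1081097341) = 2/1081097341 ≈ 1.8500e-9)
-Z = -1*2/1081097341 = -2/1081097341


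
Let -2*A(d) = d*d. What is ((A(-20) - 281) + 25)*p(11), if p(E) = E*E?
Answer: -55176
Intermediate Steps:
A(d) = -d²/2 (A(d) = -d*d/2 = -d²/2)
p(E) = E²
((A(-20) - 281) + 25)*p(11) = ((-½*(-20)² - 281) + 25)*11² = ((-½*400 - 281) + 25)*121 = ((-200 - 281) + 25)*121 = (-481 + 25)*121 = -456*121 = -55176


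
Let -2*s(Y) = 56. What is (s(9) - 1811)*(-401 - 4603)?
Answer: 9202356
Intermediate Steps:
s(Y) = -28 (s(Y) = -1/2*56 = -28)
(s(9) - 1811)*(-401 - 4603) = (-28 - 1811)*(-401 - 4603) = -1839*(-5004) = 9202356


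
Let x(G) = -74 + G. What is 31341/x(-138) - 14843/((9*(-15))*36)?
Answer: -9323159/64395 ≈ -144.78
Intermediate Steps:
31341/x(-138) - 14843/((9*(-15))*36) = 31341/(-74 - 138) - 14843/((9*(-15))*36) = 31341/(-212) - 14843/((-135*36)) = 31341*(-1/212) - 14843/(-4860) = -31341/212 - 14843*(-1/4860) = -31341/212 + 14843/4860 = -9323159/64395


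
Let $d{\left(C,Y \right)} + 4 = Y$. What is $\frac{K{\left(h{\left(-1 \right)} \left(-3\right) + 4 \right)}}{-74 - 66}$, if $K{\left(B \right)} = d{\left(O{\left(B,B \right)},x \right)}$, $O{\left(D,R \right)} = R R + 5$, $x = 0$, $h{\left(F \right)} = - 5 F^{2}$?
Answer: $\frac{1}{35} \approx 0.028571$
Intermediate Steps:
$O{\left(D,R \right)} = 5 + R^{2}$ ($O{\left(D,R \right)} = R^{2} + 5 = 5 + R^{2}$)
$d{\left(C,Y \right)} = -4 + Y$
$K{\left(B \right)} = -4$ ($K{\left(B \right)} = -4 + 0 = -4$)
$\frac{K{\left(h{\left(-1 \right)} \left(-3\right) + 4 \right)}}{-74 - 66} = \frac{1}{-74 - 66} \left(-4\right) = \frac{1}{-140} \left(-4\right) = \left(- \frac{1}{140}\right) \left(-4\right) = \frac{1}{35}$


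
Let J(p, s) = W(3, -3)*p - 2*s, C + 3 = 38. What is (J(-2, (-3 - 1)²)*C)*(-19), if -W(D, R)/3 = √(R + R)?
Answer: 21280 - 3990*I*√6 ≈ 21280.0 - 9773.5*I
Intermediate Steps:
C = 35 (C = -3 + 38 = 35)
W(D, R) = -3*√2*√R (W(D, R) = -3*√(R + R) = -3*√2*√R)
J(p, s) = -2*s - 3*I*p*√6 (J(p, s) = (-3*√2*√(-3))*p - 2*s = (-3*√2*I*√3)*p - 2*s = (-3*I*√6)*p - 2*s = -3*I*p*√6 - 2*s = -2*s - 3*I*p*√6)
(J(-2, (-3 - 1)²)*C)*(-19) = ((-2*(-3 - 1)² - 3*I*(-2)*√6)*35)*(-19) = ((-2*(-4)² + 6*I*√6)*35)*(-19) = ((-2*16 + 6*I*√6)*35)*(-19) = ((-32 + 6*I*√6)*35)*(-19) = (-1120 + 210*I*√6)*(-19) = 21280 - 3990*I*√6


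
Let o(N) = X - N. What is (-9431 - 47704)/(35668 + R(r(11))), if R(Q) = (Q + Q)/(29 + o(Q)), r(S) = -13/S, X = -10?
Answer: -1268397/791827 ≈ -1.6019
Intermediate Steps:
o(N) = -10 - N
R(Q) = 2*Q/(19 - Q) (R(Q) = (Q + Q)/(29 + (-10 - Q)) = (2*Q)/(19 - Q) = 2*Q/(19 - Q))
(-9431 - 47704)/(35668 + R(r(11))) = (-9431 - 47704)/(35668 - 2*(-13/11)/(-19 - 13/11)) = -57135/(35668 - 2*(-13*1/11)/(-19 - 13*1/11)) = -57135/(35668 - 2*(-13/11)/(-19 - 13/11)) = -57135/(35668 - 2*(-13/11)/(-222/11)) = -57135/(35668 - 2*(-13/11)*(-11/222)) = -57135/(35668 - 13/111) = -57135/3959135/111 = -57135*111/3959135 = -1268397/791827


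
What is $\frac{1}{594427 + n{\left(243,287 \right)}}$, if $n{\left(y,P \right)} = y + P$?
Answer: $\frac{1}{594957} \approx 1.6808 \cdot 10^{-6}$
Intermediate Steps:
$n{\left(y,P \right)} = P + y$
$\frac{1}{594427 + n{\left(243,287 \right)}} = \frac{1}{594427 + \left(287 + 243\right)} = \frac{1}{594427 + 530} = \frac{1}{594957}$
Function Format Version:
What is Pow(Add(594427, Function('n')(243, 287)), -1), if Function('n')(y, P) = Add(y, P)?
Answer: Rational(1, 594957) ≈ 1.6808e-6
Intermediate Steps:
Function('n')(y, P) = Add(P, y)
Pow(Add(594427, Function('n')(243, 287)), -1) = Pow(Add(594427, Add(287, 243)), -1) = Pow(Add(594427, 530), -1) = Pow(594957, -1) = Rational(1, 594957)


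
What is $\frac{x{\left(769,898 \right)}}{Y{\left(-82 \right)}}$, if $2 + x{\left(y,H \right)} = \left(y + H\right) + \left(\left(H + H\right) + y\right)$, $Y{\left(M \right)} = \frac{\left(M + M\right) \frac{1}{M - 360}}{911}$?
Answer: $\frac{425815065}{41} \approx 1.0386 \cdot 10^{7}$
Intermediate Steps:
$Y{\left(M \right)} = \frac{2 M}{911 \left(-360 + M\right)}$ ($Y{\left(M \right)} = \frac{2 M}{-360 + M} \frac{1}{911} = \frac{2 M}{911 \left(-360 + M\right)}$)
$x{\left(y,H \right)} = -2 + 2 y + 3 H$ ($x{\left(y,H \right)} = -2 + \left(\left(y + H\right) + \left(\left(H + H\right) + y\right)\right) = -2 + \left(\left(H + y\right) + \left(2 H + y\right)\right) = -2 + \left(\left(H + y\right) + \left(y + 2 H\right)\right) = -2 + \left(2 y + 3 H\right) = -2 + 2 y + 3 H$)
$\frac{x{\left(769,898 \right)}}{Y{\left(-82 \right)}} = \frac{-2 + 2 \cdot 769 + 3 \cdot 898}{\frac{2}{911} \left(-82\right) \frac{1}{-360 - 82}} = \frac{-2 + 1538 + 2694}{\frac{2}{911} \left(-82\right) \frac{1}{-442}} = \frac{4230}{\frac{2}{911} \left(-82\right) \left(- \frac{1}{442}\right)} = \frac{4230}{\frac{82}{201331}} = 4230 \cdot \frac{201331}{82} = \frac{425815065}{41}$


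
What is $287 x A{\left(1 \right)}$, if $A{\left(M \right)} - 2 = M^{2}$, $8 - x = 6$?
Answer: $1722$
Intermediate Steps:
$x = 2$ ($x = 8 - 6 = 2$)
$A{\left(M \right)} = 2 + M^{2}$
$287 x A{\left(1 \right)} = 287 \cdot 2 \left(2 + 1^{2}\right) = 287 \cdot 2 \left(2 + 1\right) = 287 \cdot 2 \cdot 3 = 287 \cdot 6 = 1722$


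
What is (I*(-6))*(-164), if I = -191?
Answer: -187944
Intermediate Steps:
(I*(-6))*(-164) = -191*(-6)*(-164) = 1146*(-164) = -187944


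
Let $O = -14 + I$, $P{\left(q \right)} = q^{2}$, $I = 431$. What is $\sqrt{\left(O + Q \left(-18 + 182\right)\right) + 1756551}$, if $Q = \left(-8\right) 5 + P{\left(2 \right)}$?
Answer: $14 \sqrt{8934} \approx 1323.3$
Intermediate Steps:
$O = 417$ ($O = -14 + 431 = 417$)
$Q = -36$ ($Q = \left(-8\right) 5 + 2^{2} = -40 + 4 = -36$)
$\sqrt{\left(O + Q \left(-18 + 182\right)\right) + 1756551} = \sqrt{\left(417 - 36 \left(-18 + 182\right)\right) + 1756551} = \sqrt{\left(417 - 5904\right) + 1756551} = \sqrt{-5487 + 1756551} = \sqrt{1751064} = 14 \sqrt{8934}$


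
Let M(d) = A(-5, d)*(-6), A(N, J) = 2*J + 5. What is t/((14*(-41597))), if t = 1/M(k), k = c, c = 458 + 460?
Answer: 1/6432726468 ≈ 1.5545e-10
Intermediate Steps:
c = 918
k = 918
A(N, J) = 5 + 2*J
M(d) = -30 - 12*d (M(d) = (5 + 2*d)*(-6) = -30 - 12*d)
t = -1/11046 (t = 1/(-30 - 12*918) = 1/(-30 - 11016) = 1/(-11046) = -1/11046 ≈ -9.0530e-5)
t/((14*(-41597))) = -1/(11046*(14*(-41597))) = -1/11046/(-582358) = -1/11046*(-1/582358) = 1/6432726468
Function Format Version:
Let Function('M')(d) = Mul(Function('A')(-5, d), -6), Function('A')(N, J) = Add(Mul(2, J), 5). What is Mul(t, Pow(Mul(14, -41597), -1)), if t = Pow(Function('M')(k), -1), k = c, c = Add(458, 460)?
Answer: Rational(1, 6432726468) ≈ 1.5545e-10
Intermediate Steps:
c = 918
k = 918
Function('A')(N, J) = Add(5, Mul(2, J))
Function('M')(d) = Add(-30, Mul(-12, d)) (Function('M')(d) = Mul(Add(5, Mul(2, d)), -6) = Add(-30, Mul(-12, d)))
t = Rational(-1, 11046) (t = Pow(Add(-30, Mul(-12, 918)), -1) = Pow(Add(-30, -11016), -1) = Pow(-11046, -1) = Rational(-1, 11046) ≈ -9.0530e-5)
Mul(t, Pow(Mul(14, -41597), -1)) = Mul(Rational(-1, 11046), Pow(Mul(14, -41597), -1)) = Mul(Rational(-1, 11046), Pow(-582358, -1)) = Mul(Rational(-1, 11046), Rational(-1, 582358)) = Rational(1, 6432726468)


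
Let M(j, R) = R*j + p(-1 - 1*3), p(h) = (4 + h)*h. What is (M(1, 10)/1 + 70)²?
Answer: 6400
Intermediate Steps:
p(h) = h*(4 + h)
M(j, R) = R*j (M(j, R) = R*j + (-1 - 1*3)*(4 + (-1 - 1*3)) = R*j + (-1 - 3)*(4 + (-1 - 3)) = R*j - 4*(4 - 4) = R*j - 4*0 = R*j + 0 = R*j)
(M(1, 10)/1 + 70)² = ((10*1)/1 + 70)² = (10*1 + 70)² = (10 + 70)² = 80² = 6400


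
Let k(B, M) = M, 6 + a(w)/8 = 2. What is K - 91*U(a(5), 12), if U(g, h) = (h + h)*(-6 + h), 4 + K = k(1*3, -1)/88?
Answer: -1153505/88 ≈ -13108.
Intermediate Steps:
a(w) = -32 (a(w) = -48 + 8*2 = -48 + 16 = -32)
K = -353/88 (K = -4 - 1/88 = -353/88 ≈ -4.0114)
U(g, h) = 2*h*(-6 + h) (U(g, h) = (2*h)*(-6 + h) = 2*h*(-6 + h))
K - 91*U(a(5), 12) = -353/88 - 182*12*(-6 + 12) = -353/88 - 182*12*6 = -353/88 - 91*144 = -353/88 - 13104 = -1153505/88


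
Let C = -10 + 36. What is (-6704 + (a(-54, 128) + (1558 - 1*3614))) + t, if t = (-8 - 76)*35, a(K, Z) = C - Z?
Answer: -11802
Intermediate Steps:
C = 26
a(K, Z) = 26 - Z
t = -2940 (t = -84*35 = -2940)
(-6704 + (a(-54, 128) + (1558 - 1*3614))) + t = (-6704 + ((26 - 1*128) + (1558 - 1*3614))) - 2940 = (-6704 + ((26 - 128) + (1558 - 3614))) - 2940 = (-6704 + (-102 - 2056)) - 2940 = (-6704 - 2158) - 2940 = -8862 - 2940 = -11802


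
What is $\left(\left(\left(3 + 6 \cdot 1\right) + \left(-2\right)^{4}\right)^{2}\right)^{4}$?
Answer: $152587890625$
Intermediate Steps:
$\left(\left(\left(3 + 6 \cdot 1\right) + \left(-2\right)^{4}\right)^{2}\right)^{4} = \left(\left(\left(3 + 6\right) + 16\right)^{2}\right)^{4} = \left(\left(9 + 16\right)^{2}\right)^{4} = \left(25^{2}\right)^{4} = 625^{4} = 152587890625$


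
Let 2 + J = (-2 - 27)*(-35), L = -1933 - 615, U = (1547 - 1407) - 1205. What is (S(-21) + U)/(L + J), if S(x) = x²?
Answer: 624/1535 ≈ 0.40651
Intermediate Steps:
U = -1065 (U = 140 - 1205 = -1065)
L = -2548
J = 1013 (J = -2 + (-2 - 27)*(-35) = -2 - 29*(-35) = -2 + 1015 = 1013)
(S(-21) + U)/(L + J) = ((-21)² - 1065)/(-2548 + 1013) = (441 - 1065)/(-1535) = -624*(-1/1535) = 624/1535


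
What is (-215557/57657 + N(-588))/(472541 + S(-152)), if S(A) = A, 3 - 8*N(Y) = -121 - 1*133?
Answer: 13093393/217892260584 ≈ 6.0091e-5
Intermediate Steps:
N(Y) = 257/8 (N(Y) = 3/8 - (-121 - 1*133)/8 = 3/8 - (-121 - 133)/8 = 3/8 - 1/8*(-254) = 3/8 + 127/4 = 257/8)
(-215557/57657 + N(-588))/(472541 + S(-152)) = (-215557/57657 + 257/8)/(472541 - 152) = (-215557*1/57657 + 257/8)/472389 = (-215557/57657 + 257/8)*(1/472389) = (13093393/461256)*(1/472389) = 13093393/217892260584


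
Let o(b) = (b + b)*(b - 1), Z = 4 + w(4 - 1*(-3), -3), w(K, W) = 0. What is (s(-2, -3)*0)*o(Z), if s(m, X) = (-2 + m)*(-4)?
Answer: 0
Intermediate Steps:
s(m, X) = 8 - 4*m
Z = 4 (Z = 4 + 0 = 4)
o(b) = 2*b*(-1 + b) (o(b) = (2*b)*(-1 + b) = 2*b*(-1 + b))
(s(-2, -3)*0)*o(Z) = ((8 - 4*(-2))*0)*(2*4*(-1 + 4)) = ((8 + 8)*0)*(2*4*3) = (16*0)*24 = 0*24 = 0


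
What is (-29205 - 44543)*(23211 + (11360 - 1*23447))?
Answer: -820372752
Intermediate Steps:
(-29205 - 44543)*(23211 + (11360 - 1*23447)) = -73748*(23211 + (11360 - 23447)) = -73748*(23211 - 12087) = -73748*11124 = -820372752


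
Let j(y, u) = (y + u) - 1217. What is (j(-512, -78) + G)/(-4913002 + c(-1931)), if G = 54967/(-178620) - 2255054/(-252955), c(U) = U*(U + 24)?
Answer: 16251293193341/11120260626785700 ≈ 0.0014614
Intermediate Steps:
j(y, u) = -1217 + u + y (j(y, u) = (u + y) - 1217 = -1217 + u + y)
c(U) = U*(24 + U)
G = 77778713599/9036564420 (G = 54967*(-1/178620) - 2255054*(-1/252955) = -54967/178620 + 2255054/252955 = 77778713599/9036564420 ≈ 8.6071)
(j(-512, -78) + G)/(-4913002 + c(-1931)) = ((-1217 - 78 - 512) + 77778713599/9036564420)/(-4913002 - 1931*(24 - 1931)) = (-1807 + 77778713599/9036564420)/(-4913002 - 1931*(-1907)) = -16251293193341/(9036564420*(-4913002 + 3682417)) = -16251293193341/9036564420/(-1230585) = -16251293193341/9036564420*(-1/1230585) = 16251293193341/11120260626785700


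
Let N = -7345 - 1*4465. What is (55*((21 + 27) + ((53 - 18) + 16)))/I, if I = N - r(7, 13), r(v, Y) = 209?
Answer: -5445/12019 ≈ -0.45303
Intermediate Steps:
N = -11810 (N = -7345 - 4465 = -11810)
I = -12019 (I = -11810 - 1*209 = -11810 - 209 = -12019)
(55*((21 + 27) + ((53 - 18) + 16)))/I = (55*((21 + 27) + ((53 - 18) + 16)))/(-12019) = (55*(48 + (35 + 16)))*(-1/12019) = (55*(48 + 51))*(-1/12019) = (55*99)*(-1/12019) = 5445*(-1/12019) = -5445/12019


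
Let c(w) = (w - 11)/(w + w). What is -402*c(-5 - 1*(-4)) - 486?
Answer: -2898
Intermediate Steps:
c(w) = (-11 + w)/(2*w) (c(w) = (-11 + w)/((2*w)) = (-11 + w)*(1/(2*w)) = (-11 + w)/(2*w))
-402*c(-5 - 1*(-4)) - 486 = -201*(-11 + (-5 - 1*(-4)))/(-5 - 1*(-4)) - 486 = -201*(-11 + (-5 + 4))/(-5 + 4) - 486 = -201*(-11 - 1)/(-1) - 486 = -201*(-1)*(-12) - 486 = -402*6 - 486 = -2412 - 486 = -2898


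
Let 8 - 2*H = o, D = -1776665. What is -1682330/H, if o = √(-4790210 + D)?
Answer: -26917280/6566939 - 84116500*I*√10507/6566939 ≈ -4.0989 - 1313.0*I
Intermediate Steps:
o = 25*I*√10507 (o = √(-4790210 - 1776665) = √(-6566875) = 25*I*√10507 ≈ 2562.6*I)
H = 4 - 25*I*√10507/2 ≈ 4.0 - 1281.3*I
-1682330/H = -1682330/(4 - 25*I*√10507/2)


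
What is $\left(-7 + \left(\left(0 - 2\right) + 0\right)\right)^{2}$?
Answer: $81$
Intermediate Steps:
$\left(-7 + \left(\left(0 - 2\right) + 0\right)\right)^{2} = \left(-7 + \left(-2 + 0\right)\right)^{2} = \left(-7 - 2\right)^{2} = \left(-9\right)^{2} = 81$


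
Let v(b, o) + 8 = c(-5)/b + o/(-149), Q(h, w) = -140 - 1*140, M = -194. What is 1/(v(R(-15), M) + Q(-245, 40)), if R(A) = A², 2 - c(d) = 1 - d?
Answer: -33525/9612146 ≈ -0.0034878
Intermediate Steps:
c(d) = 1 + d (c(d) = 2 - (1 - d) = 2 + (-1 + d) = 1 + d)
Q(h, w) = -280 (Q(h, w) = -140 - 140 = -280)
v(b, o) = -8 - 4/b - o/149 (v(b, o) = -8 + ((1 - 5)/b + o/(-149)) = -8 + (-4/b + o*(-1/149)) = -8 + (-4/b - o/149) = -8 - 4/b - o/149)
1/(v(R(-15), M) + Q(-245, 40)) = 1/((-8 - 4/((-15)²) - 1/149*(-194)) - 280) = 1/((-8 - 4/225 + 194/149) - 280) = 1/(-225146/33525 - 280) = 1/(-9612146/33525) = -33525/9612146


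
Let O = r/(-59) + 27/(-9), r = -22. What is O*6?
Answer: -930/59 ≈ -15.763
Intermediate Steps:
O = -155/59 (O = -22/(-59) + 27/(-9) = -22*(-1/59) + 27*(-⅑) = 22/59 - 3 = -155/59 ≈ -2.6271)
O*6 = -155/59*6 = -930/59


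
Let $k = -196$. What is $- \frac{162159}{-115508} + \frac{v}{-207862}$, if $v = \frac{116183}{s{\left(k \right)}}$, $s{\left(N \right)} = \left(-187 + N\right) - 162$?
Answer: $\frac{9191784163787}{6542649761660} \approx 1.4049$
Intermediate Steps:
$s{\left(N \right)} = -349 + N$
$v = - \frac{116183}{545}$ ($v = \frac{116183}{-349 - 196} = \frac{116183}{-545} = 116183 \left(- \frac{1}{545}\right) = - \frac{116183}{545} \approx -213.18$)
$- \frac{162159}{-115508} + \frac{v}{-207862} = - \frac{162159}{-115508} - \frac{116183}{545 \left(-207862\right)} = \left(-162159\right) \left(- \frac{1}{115508}\right) - - \frac{116183}{113284790} = \frac{162159}{115508} + \frac{116183}{113284790} = \frac{9191784163787}{6542649761660}$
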